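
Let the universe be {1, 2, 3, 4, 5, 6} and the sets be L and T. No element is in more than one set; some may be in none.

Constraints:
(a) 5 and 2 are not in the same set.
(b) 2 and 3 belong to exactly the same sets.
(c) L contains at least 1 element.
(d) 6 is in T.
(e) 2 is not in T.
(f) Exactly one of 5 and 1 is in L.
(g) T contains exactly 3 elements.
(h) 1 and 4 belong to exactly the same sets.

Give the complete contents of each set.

From (d): 6 ∈ T.
From (e): 2 ∉ T.
(b): 3 matches 2: 3 ∉ T.
Suppose 1 ∈ L: no assignment then satisfies all the clues, so 1 ∉ L.

L = {5}; T = {1, 4, 6}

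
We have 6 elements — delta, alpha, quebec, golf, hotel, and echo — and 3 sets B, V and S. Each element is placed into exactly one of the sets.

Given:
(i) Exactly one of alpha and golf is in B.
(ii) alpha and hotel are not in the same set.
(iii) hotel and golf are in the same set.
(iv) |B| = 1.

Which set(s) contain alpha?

alpha: B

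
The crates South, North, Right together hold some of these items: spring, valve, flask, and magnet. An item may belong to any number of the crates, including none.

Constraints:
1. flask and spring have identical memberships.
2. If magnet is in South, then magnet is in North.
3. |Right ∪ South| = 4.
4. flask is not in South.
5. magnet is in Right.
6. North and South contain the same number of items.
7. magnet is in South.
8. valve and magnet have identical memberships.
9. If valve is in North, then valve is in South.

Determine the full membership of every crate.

South = {magnet, valve}; North = {magnet, valve}; Right = {flask, magnet, spring, valve}

From (4): flask ∉ South.
From (5): magnet ∈ Right.
From (7): magnet ∈ South.
(1): spring matches flask: spring ∉ South.
(2): magnet ∈ North.
(8): valve matches magnet: valve ∈ South.
(8): valve matches magnet: valve ∈ North.
(8): valve matches magnet: valve ∈ Right.
Suppose spring ∈ North: no assignment then satisfies all the clues, so spring ∉ North.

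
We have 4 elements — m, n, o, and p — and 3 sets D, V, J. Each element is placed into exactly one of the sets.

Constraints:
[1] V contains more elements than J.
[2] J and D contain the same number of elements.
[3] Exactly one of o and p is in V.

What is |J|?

1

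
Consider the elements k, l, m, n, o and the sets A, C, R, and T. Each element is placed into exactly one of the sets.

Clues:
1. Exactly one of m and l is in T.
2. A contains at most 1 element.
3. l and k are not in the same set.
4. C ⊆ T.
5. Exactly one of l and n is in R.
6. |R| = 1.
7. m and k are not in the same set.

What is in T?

T = {m, n, o}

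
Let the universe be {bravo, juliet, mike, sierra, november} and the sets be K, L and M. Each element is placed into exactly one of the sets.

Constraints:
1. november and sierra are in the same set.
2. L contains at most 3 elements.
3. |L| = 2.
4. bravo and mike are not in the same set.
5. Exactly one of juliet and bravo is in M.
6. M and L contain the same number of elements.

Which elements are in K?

K = {bravo}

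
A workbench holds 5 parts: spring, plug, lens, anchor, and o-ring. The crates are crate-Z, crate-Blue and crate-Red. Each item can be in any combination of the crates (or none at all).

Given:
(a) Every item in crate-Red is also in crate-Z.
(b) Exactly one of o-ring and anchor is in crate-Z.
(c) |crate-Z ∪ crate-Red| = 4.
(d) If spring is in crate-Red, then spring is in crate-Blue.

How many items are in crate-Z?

4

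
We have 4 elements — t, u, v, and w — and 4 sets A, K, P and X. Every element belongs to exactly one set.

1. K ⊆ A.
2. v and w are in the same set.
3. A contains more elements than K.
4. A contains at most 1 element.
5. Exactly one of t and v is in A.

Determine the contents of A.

A = {t}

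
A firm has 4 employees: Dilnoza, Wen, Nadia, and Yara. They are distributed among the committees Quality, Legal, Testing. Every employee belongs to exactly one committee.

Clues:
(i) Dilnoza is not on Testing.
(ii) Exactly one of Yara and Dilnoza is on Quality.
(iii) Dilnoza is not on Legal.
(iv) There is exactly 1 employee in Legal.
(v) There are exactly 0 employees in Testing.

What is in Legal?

Legal = {Yara}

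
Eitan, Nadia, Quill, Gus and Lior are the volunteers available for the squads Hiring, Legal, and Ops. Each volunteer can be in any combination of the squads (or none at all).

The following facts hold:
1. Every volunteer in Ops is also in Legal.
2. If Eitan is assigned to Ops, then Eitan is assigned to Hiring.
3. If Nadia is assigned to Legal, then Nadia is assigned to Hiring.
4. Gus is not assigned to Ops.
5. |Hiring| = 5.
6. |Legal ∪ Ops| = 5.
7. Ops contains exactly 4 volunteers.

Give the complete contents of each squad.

From (4): Gus ∉ Ops.
(5): only 5 candidates remain for Hiring, so all are in.
(7): only 4 candidates remain for Ops, so all are in.
(1) with Eitan ∈ Ops: Eitan ∈ Legal.
(1) with Nadia ∈ Ops: Nadia ∈ Legal.
(1) with Quill ∈ Ops: Quill ∈ Legal.
(1) with Lior ∈ Ops: Lior ∈ Legal.
Suppose Gus ∉ Legal: no assignment then satisfies all the clues, so Gus ∈ Legal.

Hiring = {Eitan, Gus, Lior, Nadia, Quill}; Legal = {Eitan, Gus, Lior, Nadia, Quill}; Ops = {Eitan, Lior, Nadia, Quill}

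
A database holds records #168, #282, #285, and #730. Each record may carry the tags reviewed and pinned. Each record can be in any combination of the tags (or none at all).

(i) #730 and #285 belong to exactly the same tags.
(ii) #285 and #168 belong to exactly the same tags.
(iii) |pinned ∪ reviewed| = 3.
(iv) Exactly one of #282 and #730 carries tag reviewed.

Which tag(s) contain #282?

#282: none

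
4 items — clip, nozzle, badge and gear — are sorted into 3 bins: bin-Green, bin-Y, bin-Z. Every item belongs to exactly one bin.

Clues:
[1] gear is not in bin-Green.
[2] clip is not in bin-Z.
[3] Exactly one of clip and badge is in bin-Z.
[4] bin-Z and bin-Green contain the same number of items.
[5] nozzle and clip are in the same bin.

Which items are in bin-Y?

From (1): gear ∉ bin-Green.
From (2): clip ∉ bin-Z.
(3) (exactly one): badge ∈ bin-Z.
(5): nozzle matches clip: nozzle ∉ bin-Z.
Suppose clip ∈ bin-Y: no assignment then satisfies all the clues, so clip ∉ bin-Y.

bin-Y = {}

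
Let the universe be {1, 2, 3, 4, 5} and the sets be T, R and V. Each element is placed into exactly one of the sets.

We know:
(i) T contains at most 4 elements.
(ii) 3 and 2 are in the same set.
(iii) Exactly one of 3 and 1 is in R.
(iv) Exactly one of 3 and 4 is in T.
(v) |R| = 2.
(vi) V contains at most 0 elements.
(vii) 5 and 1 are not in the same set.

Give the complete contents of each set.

T = {2, 3, 5}; R = {1, 4}; V = {}

(vi): V already has 0, so the rest are out.
Suppose 1 ∈ T: no assignment then satisfies all the clues, so 1 ∉ T.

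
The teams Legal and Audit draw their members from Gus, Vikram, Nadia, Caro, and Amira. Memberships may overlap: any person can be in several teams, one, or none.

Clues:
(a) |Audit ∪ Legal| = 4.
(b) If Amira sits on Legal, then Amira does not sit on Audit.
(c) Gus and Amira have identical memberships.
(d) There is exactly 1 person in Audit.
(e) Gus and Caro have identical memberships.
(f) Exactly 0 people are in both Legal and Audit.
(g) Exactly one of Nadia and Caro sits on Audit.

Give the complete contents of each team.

Legal = {Amira, Caro, Gus}; Audit = {Nadia}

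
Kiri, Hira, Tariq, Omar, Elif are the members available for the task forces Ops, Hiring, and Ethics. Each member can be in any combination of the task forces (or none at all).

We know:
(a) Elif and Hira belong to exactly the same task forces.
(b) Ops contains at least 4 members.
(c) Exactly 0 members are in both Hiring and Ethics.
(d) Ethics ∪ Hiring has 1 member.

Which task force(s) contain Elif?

Elif: Ops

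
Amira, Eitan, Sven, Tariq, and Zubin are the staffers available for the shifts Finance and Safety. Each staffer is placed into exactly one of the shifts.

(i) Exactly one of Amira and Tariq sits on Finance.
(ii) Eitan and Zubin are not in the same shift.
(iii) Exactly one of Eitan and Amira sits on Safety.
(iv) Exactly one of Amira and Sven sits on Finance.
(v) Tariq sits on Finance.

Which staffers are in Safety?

From (v): Tariq ∈ Finance.
(i) (exactly one): Amira ∉ Finance.
(iv) (exactly one): Sven ∈ Finance.
Only one shift left: Amira ∈ Safety.
(iii) (exactly one): Eitan ∉ Safety.
Only one shift left: Eitan ∈ Finance.
(ii): Zubin ∉ Finance.
Only one shift left: Zubin ∈ Safety.

Safety = {Amira, Zubin}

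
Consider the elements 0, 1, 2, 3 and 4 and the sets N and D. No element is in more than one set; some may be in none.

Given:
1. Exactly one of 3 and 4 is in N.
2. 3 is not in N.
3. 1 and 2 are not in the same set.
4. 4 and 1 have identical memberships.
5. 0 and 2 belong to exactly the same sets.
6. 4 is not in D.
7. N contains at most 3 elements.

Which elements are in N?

From (2): 3 ∉ N.
From (6): 4 ∉ D.
(1) (exactly one): 4 ∈ N.
(4): 1 matches 4: 1 ∈ N.
(3): 2 ∉ N.
(5): 0 matches 2: 0 ∉ N.

N = {1, 4}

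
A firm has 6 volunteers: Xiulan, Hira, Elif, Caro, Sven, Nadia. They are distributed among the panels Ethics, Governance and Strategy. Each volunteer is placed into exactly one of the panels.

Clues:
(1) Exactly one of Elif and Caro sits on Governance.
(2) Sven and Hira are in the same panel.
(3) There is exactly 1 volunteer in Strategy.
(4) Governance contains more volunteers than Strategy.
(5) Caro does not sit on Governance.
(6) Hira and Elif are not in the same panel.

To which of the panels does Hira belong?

Hira: Ethics

From (5): Caro ∉ Governance.
(1) (exactly one): Elif ∈ Governance.
(6): Hira ∉ Governance.
(2): Sven matches Hira: Sven ∉ Governance.
Suppose Hira ∉ Ethics: no assignment then satisfies all the clues, so Hira ∈ Ethics.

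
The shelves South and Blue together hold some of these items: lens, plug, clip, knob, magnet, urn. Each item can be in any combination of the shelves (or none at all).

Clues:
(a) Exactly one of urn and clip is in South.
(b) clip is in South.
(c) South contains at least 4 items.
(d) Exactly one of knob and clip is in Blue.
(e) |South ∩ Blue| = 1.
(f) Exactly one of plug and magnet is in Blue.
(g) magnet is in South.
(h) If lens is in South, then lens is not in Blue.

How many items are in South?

4

From (b): clip ∈ South.
From (g): magnet ∈ South.
(a) (exactly one): urn ∉ South.
Suppose lens ∉ South: no assignment then satisfies all the clues, so lens ∈ South.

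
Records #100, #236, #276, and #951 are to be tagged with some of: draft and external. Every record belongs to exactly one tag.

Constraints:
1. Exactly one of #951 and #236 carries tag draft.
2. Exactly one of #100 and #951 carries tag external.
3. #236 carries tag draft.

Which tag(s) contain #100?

From (3): #236 ∈ draft.
(1) (exactly one): #951 ∉ draft.
Only one tag left: #951 ∈ external.
(2) (exactly one): #100 ∉ external.
Only one tag left: #100 ∈ draft.

#100: draft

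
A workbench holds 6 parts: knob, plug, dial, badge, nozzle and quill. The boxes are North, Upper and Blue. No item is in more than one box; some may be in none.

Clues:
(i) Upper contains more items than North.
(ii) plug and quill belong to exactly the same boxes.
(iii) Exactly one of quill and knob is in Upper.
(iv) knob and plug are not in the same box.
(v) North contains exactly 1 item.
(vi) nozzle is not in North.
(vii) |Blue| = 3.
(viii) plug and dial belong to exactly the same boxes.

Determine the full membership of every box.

From (vi): nozzle ∉ North.
Suppose knob ∈ North: no assignment then satisfies all the clues, so knob ∉ North.

North = {badge}; Upper = {knob, nozzle}; Blue = {dial, plug, quill}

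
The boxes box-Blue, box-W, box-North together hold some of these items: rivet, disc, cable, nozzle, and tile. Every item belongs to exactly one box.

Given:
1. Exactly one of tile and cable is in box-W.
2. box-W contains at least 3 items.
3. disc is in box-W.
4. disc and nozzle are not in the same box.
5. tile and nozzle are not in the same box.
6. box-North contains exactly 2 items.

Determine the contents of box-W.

box-W = {disc, rivet, tile}

From (3): disc ∈ box-W.
(4): nozzle ∉ box-W.
Suppose rivet ∉ box-W: no assignment then satisfies all the clues, so rivet ∈ box-W.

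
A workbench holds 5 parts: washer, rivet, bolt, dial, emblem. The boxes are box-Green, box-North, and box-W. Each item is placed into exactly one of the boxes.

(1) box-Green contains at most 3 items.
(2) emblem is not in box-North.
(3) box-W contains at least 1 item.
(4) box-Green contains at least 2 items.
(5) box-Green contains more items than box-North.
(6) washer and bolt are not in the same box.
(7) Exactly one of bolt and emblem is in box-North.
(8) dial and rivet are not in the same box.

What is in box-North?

box-North = {bolt}

From (2): emblem ∉ box-North.
(7) (exactly one): bolt ∈ box-North.
(6): washer ∉ box-North.
Suppose rivet ∈ box-North: no assignment then satisfies all the clues, so rivet ∉ box-North.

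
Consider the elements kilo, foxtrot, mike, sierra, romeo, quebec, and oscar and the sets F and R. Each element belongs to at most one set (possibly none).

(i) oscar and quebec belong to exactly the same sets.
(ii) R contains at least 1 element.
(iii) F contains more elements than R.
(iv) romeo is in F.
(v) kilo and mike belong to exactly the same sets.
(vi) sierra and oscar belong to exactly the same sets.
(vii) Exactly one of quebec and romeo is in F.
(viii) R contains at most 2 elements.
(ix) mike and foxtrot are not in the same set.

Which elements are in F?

From (iv): romeo ∈ F.
(vii) (exactly one): quebec ∉ F.
(i): oscar matches quebec: oscar ∉ F.
(vi): sierra matches oscar: sierra ∉ F.
Suppose kilo ∉ F: no assignment then satisfies all the clues, so kilo ∈ F.

F = {kilo, mike, romeo}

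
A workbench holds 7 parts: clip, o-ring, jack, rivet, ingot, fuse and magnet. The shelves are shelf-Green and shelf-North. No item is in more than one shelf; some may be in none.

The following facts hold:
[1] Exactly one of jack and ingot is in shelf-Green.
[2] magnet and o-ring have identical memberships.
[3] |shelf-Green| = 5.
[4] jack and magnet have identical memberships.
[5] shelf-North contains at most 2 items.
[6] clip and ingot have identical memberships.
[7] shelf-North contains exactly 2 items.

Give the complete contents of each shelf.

shelf-Green = {fuse, jack, magnet, o-ring, rivet}; shelf-North = {clip, ingot}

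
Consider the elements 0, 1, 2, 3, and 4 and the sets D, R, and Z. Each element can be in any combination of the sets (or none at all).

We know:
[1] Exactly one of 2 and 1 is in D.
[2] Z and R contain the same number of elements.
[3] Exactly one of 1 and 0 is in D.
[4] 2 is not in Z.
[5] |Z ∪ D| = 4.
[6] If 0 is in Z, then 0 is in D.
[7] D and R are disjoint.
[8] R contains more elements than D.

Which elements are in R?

R = {1, 3, 4}

From (4): 2 ∉ Z.
Suppose 0 ∈ R: no assignment then satisfies all the clues, so 0 ∉ R.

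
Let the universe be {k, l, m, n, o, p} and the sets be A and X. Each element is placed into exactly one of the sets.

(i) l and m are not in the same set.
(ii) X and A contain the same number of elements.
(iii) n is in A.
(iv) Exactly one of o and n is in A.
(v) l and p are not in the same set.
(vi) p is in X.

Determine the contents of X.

X = {m, o, p}

From (iii): n ∈ A.
From (vi): p ∈ X.
(iv) (exactly one): o ∉ A.
(v): l ∉ X.
Only one set left: l ∈ A.
Only one set left: o ∈ X.
(i): m ∉ A.
Only one set left: m ∈ X.
Suppose k ∈ X: no assignment then satisfies all the clues, so k ∉ X.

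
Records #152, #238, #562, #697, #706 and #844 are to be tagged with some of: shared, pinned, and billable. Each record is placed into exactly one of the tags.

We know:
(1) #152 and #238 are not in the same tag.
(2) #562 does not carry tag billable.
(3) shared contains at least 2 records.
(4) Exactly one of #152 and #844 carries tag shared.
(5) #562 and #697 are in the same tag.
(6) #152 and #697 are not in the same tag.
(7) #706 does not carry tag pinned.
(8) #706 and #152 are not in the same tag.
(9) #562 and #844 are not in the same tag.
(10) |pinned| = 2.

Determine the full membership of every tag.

From (2): #562 ∉ billable.
From (7): #706 ∉ pinned.
(5): #697 matches #562: #697 ∉ billable.
Suppose #152 ∈ shared: no assignment then satisfies all the clues, so #152 ∉ shared.

shared = {#238, #706, #844}; pinned = {#562, #697}; billable = {#152}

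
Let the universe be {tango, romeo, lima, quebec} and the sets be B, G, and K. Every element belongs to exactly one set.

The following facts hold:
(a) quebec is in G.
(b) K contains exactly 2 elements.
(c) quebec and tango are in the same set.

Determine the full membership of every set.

From (a): quebec ∈ G.
(c): tango matches quebec: tango ∉ B.
(c): tango matches quebec: tango ∈ G.
(b): only 2 candidates remain for K, so all are in.

B = {}; G = {quebec, tango}; K = {lima, romeo}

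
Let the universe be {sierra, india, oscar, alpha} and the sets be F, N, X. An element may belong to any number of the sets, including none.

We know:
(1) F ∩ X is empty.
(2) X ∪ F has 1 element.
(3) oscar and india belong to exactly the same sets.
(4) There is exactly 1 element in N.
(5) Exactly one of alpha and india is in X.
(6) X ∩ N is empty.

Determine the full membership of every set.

F = {}; N = {sierra}; X = {alpha}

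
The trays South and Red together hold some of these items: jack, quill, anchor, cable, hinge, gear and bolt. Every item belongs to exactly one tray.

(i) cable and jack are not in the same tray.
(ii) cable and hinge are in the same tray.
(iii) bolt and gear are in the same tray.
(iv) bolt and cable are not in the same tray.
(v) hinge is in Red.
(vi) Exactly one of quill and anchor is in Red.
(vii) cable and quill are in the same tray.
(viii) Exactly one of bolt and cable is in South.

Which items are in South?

South = {anchor, bolt, gear, jack}

From (v): hinge ∈ Red.
(ii): cable matches hinge: cable ∉ South.
(ii): cable matches hinge: cable ∈ Red.
(iv): bolt ∉ Red.
(vii): quill matches cable: quill ∉ South.
(vii): quill matches cable: quill ∈ Red.
(viii) (exactly one): bolt ∈ South.
(i): jack ∉ Red.
(iii): gear matches bolt: gear ∈ South.
(vi) (exactly one): anchor ∉ Red.
Only one tray left: jack ∈ South.
Only one tray left: anchor ∈ South.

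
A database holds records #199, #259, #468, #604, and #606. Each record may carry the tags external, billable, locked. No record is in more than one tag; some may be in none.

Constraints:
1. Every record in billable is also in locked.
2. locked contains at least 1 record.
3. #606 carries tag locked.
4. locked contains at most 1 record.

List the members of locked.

From (3): #606 ∈ locked.
(4): locked already has 1, so the rest are out.
(1) contrapositive: #199 ∉ billable.
(1) contrapositive: #259 ∉ billable.
(1) contrapositive: #468 ∉ billable.
(1) contrapositive: #604 ∉ billable.

locked = {#606}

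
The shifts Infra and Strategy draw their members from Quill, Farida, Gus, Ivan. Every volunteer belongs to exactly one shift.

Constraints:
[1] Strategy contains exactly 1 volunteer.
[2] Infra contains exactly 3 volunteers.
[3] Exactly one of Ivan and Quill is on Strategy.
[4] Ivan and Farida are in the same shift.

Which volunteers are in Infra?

Infra = {Farida, Gus, Ivan}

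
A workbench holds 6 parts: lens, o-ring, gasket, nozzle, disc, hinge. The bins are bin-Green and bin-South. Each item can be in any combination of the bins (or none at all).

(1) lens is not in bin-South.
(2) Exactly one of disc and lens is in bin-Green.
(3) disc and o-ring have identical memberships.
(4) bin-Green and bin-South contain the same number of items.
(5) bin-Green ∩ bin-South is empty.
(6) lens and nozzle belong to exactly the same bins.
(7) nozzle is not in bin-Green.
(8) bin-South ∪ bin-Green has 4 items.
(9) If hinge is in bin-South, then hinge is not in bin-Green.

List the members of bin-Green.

bin-Green = {disc, o-ring}

From (1): lens ∉ bin-South.
From (7): nozzle ∉ bin-Green.
(6): lens matches nozzle: lens ∉ bin-Green.
(6): nozzle matches lens: nozzle ∉ bin-South.
(2) (exactly one): disc ∈ bin-Green.
(3): o-ring matches disc: o-ring ∈ bin-Green.
(5) (disjoint): o-ring ∉ bin-South.
(5) (disjoint): disc ∉ bin-South.
Suppose gasket ∈ bin-Green: no assignment then satisfies all the clues, so gasket ∉ bin-Green.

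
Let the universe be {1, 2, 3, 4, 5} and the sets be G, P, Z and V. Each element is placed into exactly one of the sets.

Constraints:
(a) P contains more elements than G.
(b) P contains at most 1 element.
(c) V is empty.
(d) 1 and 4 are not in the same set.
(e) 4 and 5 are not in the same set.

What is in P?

P = {4}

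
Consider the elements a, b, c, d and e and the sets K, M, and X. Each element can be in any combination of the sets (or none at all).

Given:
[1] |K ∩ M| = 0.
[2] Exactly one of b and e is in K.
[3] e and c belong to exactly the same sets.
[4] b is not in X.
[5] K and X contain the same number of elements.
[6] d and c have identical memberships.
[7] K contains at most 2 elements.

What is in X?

From (4): b ∉ X.
Suppose a ∉ X: no assignment then satisfies all the clues, so a ∈ X.

X = {a}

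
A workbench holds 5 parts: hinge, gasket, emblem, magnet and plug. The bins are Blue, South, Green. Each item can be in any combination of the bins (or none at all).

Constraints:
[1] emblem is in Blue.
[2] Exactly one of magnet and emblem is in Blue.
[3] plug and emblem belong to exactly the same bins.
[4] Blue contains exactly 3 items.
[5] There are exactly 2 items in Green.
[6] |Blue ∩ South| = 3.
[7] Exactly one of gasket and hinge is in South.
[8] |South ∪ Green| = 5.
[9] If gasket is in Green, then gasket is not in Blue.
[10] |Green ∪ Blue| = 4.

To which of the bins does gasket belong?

gasket: Green

From (1): emblem ∈ Blue.
(2) (exactly one): magnet ∉ Blue.
(3): plug matches emblem: plug ∈ Blue.
Suppose gasket ∈ Blue: no assignment then satisfies all the clues, so gasket ∉ Blue.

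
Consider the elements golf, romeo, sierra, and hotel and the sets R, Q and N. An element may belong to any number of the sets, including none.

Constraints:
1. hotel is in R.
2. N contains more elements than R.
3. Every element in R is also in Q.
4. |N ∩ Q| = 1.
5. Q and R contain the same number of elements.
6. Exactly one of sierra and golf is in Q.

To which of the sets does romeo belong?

romeo: N

From (1): hotel ∈ R.
(3) with hotel ∈ R: hotel ∈ Q.
Suppose romeo ∈ R: no assignment then satisfies all the clues, so romeo ∉ R.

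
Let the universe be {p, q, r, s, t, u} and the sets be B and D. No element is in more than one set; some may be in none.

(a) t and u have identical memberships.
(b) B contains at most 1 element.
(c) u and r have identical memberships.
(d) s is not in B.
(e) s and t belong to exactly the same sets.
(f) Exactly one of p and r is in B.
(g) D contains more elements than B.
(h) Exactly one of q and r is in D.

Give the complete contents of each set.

B = {p}; D = {r, s, t, u}

From (d): s ∉ B.
(e): t matches s: t ∉ B.
(a): u matches t: u ∉ B.
(c): r matches u: r ∉ B.
(f) (exactly one): p ∈ B.
(b): B already has 1, so the rest are out.
Suppose q ∈ D: no assignment then satisfies all the clues, so q ∉ D.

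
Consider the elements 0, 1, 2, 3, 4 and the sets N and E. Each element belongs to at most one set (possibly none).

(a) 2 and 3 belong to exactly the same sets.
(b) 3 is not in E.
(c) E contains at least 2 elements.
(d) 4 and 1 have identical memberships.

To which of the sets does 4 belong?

4: E

From (b): 3 ∉ E.
(a): 2 matches 3: 2 ∉ E.
Suppose 4 ∈ N: no assignment then satisfies all the clues, so 4 ∉ N.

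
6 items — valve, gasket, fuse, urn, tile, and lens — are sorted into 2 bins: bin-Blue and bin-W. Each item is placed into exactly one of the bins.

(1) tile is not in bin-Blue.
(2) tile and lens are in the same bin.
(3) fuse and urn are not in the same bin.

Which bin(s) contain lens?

From (1): tile ∉ bin-Blue.
(2): lens matches tile: lens ∉ bin-Blue.
Only one bin left: tile ∈ bin-W.
Only one bin left: lens ∈ bin-W.

lens: bin-W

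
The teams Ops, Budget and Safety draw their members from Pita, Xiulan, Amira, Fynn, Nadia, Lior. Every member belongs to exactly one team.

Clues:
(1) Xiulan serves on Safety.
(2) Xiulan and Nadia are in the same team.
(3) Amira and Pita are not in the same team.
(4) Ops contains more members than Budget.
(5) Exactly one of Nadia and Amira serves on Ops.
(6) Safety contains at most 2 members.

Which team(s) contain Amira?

From (1): Xiulan ∈ Safety.
(2): Nadia matches Xiulan: Nadia ∉ Ops.
(2): Nadia matches Xiulan: Nadia ∉ Budget.
(2): Nadia matches Xiulan: Nadia ∈ Safety.
(5) (exactly one): Amira ∈ Ops.
(6): Safety already has 2, so the rest are out.
(3): Pita ∉ Ops.
Only one team left: Pita ∈ Budget.

Amira: Ops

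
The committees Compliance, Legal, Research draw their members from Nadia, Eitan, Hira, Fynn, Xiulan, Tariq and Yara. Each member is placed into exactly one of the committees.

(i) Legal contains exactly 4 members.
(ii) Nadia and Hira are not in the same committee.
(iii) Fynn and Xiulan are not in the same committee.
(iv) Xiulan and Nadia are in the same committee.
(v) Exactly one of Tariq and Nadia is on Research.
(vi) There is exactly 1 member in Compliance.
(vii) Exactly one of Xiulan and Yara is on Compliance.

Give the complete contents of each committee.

Compliance = {Yara}; Legal = {Eitan, Fynn, Hira, Tariq}; Research = {Nadia, Xiulan}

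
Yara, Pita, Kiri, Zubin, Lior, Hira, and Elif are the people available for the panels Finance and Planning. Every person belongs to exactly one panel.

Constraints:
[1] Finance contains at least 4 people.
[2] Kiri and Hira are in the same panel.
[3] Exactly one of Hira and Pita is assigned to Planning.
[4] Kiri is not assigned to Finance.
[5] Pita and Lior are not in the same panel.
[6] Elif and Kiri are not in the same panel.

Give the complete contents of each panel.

Finance = {Elif, Pita, Yara, Zubin}; Planning = {Hira, Kiri, Lior}

From (4): Kiri ∉ Finance.
(2): Hira matches Kiri: Hira ∉ Finance.
Only one panel left: Kiri ∈ Planning.
Only one panel left: Hira ∈ Planning.
(3) (exactly one): Pita ∉ Planning.
(6): Elif ∉ Planning.
Only one panel left: Pita ∈ Finance.
Only one panel left: Elif ∈ Finance.
(5): Lior ∉ Finance.
Only one panel left: Lior ∈ Planning.
(1): only 4 candidates remain for Finance, so all are in.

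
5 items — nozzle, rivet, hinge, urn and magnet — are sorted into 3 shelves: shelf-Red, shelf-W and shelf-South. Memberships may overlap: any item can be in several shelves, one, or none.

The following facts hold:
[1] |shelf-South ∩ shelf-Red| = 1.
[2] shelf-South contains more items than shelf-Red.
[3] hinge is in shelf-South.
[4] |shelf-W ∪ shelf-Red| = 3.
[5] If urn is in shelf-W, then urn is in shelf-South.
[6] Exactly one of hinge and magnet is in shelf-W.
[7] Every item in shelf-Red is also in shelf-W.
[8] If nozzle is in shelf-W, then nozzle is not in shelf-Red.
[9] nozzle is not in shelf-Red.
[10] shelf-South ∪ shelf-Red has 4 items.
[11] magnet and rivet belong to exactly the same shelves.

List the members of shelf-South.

shelf-South = {hinge, magnet, rivet, urn}

From (3): hinge ∈ shelf-South.
From (9): nozzle ∉ shelf-Red.
Suppose nozzle ∈ shelf-South: no assignment then satisfies all the clues, so nozzle ∉ shelf-South.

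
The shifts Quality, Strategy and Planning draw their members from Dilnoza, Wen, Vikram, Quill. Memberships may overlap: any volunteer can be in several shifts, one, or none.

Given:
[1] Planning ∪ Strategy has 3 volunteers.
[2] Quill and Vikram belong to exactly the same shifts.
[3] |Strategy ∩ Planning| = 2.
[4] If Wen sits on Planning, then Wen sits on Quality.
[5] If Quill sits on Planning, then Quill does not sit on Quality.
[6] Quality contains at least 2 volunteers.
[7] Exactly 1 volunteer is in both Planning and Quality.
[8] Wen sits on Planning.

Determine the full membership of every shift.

Quality = {Dilnoza, Wen}; Strategy = {Quill, Vikram}; Planning = {Quill, Vikram, Wen}

From (8): Wen ∈ Planning.
(4): Wen ∈ Quality.
Suppose Dilnoza ∉ Quality: no assignment then satisfies all the clues, so Dilnoza ∈ Quality.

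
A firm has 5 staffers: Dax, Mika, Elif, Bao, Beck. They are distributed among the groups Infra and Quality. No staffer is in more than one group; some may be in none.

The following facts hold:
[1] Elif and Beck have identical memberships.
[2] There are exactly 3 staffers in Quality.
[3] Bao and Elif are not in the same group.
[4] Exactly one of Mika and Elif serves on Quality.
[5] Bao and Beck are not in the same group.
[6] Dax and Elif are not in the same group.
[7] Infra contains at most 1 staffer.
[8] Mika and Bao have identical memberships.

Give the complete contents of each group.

Infra = {}; Quality = {Bao, Dax, Mika}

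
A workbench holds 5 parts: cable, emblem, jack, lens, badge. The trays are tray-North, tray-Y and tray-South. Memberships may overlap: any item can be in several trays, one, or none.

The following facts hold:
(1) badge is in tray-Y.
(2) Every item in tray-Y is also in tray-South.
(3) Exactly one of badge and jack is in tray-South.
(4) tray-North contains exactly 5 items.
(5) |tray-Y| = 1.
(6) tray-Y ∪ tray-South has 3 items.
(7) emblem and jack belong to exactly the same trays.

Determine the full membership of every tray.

From (1): badge ∈ tray-Y.
(2) with badge ∈ tray-Y: badge ∈ tray-South.
(3) (exactly one): jack ∉ tray-South.
(4): only 5 candidates remain for tray-North, so all are in.
(5): tray-Y already has 1, so the rest are out.
(7): emblem matches jack: emblem ∉ tray-South.
Suppose cable ∉ tray-South: no assignment then satisfies all the clues, so cable ∈ tray-South.

tray-North = {badge, cable, emblem, jack, lens}; tray-Y = {badge}; tray-South = {badge, cable, lens}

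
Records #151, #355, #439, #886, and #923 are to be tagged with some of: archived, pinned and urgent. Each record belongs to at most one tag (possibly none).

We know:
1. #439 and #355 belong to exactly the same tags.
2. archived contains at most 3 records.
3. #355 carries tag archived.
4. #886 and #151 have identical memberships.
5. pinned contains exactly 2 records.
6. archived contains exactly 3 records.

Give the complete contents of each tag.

archived = {#355, #439, #923}; pinned = {#151, #886}; urgent = {}

From (3): #355 ∈ archived.
(1): #439 matches #355: #439 ∈ archived.
Suppose #151 ∈ archived: no assignment then satisfies all the clues, so #151 ∉ archived.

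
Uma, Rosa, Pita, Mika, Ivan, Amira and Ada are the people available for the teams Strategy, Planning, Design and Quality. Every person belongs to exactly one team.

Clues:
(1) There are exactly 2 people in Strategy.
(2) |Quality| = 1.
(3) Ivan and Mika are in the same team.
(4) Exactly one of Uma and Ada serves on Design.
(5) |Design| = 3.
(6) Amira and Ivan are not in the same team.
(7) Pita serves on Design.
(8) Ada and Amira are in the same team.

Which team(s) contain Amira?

Amira: Design

From (7): Pita ∈ Design.
Suppose Amira ∈ Strategy: no assignment then satisfies all the clues, so Amira ∉ Strategy.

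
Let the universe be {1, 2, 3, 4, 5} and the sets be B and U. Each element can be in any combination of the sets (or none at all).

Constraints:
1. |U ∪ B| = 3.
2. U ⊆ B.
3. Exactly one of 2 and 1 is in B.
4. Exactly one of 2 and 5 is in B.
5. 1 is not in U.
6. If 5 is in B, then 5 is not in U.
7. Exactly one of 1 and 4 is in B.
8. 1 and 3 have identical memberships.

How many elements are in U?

From (5): 1 ∉ U.
(8): 3 matches 1: 3 ∉ U.
Suppose 1 ∉ B: no assignment then satisfies all the clues, so 1 ∈ B.

0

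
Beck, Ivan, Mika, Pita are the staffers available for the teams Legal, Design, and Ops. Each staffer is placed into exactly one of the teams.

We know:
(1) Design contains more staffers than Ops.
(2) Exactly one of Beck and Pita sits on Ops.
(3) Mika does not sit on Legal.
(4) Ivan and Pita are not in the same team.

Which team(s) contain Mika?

From (3): Mika ∉ Legal.
Suppose Mika ∉ Design: no assignment then satisfies all the clues, so Mika ∈ Design.

Mika: Design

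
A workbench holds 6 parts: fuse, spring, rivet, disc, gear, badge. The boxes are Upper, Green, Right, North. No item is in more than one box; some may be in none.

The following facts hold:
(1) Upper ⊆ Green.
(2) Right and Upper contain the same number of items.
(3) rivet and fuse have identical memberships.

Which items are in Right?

Right = {}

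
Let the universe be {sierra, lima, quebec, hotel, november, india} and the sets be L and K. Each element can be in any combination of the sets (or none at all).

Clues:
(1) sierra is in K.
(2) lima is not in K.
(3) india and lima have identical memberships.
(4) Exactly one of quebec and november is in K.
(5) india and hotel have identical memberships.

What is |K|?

2

From (1): sierra ∈ K.
From (2): lima ∉ K.
(3): india matches lima: india ∉ K.
(5): hotel matches india: hotel ∉ K.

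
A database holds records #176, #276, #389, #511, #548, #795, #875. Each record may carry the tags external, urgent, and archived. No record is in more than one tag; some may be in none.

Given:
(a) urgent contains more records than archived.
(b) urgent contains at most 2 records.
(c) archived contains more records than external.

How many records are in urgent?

2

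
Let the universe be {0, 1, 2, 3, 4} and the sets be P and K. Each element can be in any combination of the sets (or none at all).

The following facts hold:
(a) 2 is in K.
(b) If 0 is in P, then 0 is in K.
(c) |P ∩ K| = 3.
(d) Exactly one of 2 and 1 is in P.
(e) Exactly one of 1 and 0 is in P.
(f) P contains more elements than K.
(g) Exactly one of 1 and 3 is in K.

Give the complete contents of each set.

P = {0, 2, 3, 4}; K = {0, 2, 3}

From (a): 2 ∈ K.
Suppose 0 ∉ P: no assignment then satisfies all the clues, so 0 ∈ P.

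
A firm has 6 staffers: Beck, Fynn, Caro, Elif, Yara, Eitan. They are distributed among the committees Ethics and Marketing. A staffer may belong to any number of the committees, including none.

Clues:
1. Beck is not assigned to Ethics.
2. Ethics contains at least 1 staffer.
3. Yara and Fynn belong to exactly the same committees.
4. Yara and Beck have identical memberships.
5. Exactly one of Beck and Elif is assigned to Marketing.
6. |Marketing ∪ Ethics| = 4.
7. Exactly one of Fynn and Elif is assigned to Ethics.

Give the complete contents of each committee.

Ethics = {Elif}; Marketing = {Beck, Fynn, Yara}

From (1): Beck ∉ Ethics.
(4): Yara matches Beck: Yara ∉ Ethics.
(3): Fynn matches Yara: Fynn ∉ Ethics.
(7) (exactly one): Elif ∈ Ethics.
Suppose Beck ∉ Marketing: no assignment then satisfies all the clues, so Beck ∈ Marketing.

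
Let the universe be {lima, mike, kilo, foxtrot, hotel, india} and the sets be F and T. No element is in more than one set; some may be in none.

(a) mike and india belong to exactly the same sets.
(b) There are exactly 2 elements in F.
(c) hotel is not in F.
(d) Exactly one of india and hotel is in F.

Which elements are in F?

From (c): hotel ∉ F.
(d) (exactly one): india ∈ F.
(a): mike matches india: mike ∈ F.
(b): F already has 2, so the rest are out.

F = {india, mike}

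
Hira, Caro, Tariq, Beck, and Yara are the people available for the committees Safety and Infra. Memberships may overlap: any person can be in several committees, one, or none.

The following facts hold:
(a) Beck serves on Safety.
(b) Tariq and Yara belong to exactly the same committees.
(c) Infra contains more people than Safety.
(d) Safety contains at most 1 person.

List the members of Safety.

From (a): Beck ∈ Safety.
(d): Safety already has 1, so the rest are out.

Safety = {Beck}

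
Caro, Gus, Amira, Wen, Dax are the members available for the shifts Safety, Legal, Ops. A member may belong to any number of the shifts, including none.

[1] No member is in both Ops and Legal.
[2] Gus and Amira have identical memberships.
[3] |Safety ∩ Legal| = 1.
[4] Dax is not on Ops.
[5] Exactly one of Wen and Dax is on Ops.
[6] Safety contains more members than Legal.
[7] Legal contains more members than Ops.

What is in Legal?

Legal = {Caro, Dax}

From (4): Dax ∉ Ops.
(5) (exactly one): Wen ∈ Ops.
(1) (disjoint): Wen ∉ Legal.
Suppose Caro ∉ Legal: no assignment then satisfies all the clues, so Caro ∈ Legal.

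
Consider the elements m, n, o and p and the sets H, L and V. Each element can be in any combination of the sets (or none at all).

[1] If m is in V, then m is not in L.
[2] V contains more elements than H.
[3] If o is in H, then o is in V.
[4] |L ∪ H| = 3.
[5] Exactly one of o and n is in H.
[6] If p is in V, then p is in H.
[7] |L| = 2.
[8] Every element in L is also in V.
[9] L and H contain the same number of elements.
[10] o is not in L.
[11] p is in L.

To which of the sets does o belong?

o: H, V

From (10): o ∉ L.
From (11): p ∈ L.
(8) with p ∈ L: p ∈ V.
(6): p ∈ H.
Suppose o ∉ H: no assignment then satisfies all the clues, so o ∈ H.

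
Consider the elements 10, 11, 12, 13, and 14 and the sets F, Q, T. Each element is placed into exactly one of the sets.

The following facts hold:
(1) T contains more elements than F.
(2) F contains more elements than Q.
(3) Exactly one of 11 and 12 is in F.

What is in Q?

Q = {}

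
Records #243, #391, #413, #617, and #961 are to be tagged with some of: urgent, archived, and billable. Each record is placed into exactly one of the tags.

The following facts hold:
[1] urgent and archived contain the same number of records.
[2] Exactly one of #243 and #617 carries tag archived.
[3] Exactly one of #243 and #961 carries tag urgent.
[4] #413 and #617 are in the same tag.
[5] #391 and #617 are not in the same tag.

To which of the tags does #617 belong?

#617: archived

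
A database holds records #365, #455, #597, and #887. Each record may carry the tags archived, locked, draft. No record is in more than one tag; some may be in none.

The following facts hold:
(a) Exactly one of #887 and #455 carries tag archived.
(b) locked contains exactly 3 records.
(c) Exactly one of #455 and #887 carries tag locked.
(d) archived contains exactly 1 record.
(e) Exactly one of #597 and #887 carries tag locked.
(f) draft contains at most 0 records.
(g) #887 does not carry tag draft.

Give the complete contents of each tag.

archived = {#887}; locked = {#365, #455, #597}; draft = {}

From (g): #887 ∉ draft.
(f): draft already has 0, so the rest are out.
Suppose #365 ∈ archived: no assignment then satisfies all the clues, so #365 ∉ archived.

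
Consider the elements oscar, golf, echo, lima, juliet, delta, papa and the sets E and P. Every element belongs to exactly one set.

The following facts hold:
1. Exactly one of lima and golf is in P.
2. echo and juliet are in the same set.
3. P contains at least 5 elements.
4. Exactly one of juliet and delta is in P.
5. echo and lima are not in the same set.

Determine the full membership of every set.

E = {delta, lima}; P = {echo, golf, juliet, oscar, papa}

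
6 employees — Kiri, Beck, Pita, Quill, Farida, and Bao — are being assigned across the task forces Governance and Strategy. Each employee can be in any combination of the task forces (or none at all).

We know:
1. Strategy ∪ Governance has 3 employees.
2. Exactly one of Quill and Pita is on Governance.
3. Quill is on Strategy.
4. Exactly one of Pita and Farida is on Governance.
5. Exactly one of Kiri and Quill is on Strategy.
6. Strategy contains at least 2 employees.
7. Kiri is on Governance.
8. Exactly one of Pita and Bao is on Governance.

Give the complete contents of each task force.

From (3): Quill ∈ Strategy.
From (7): Kiri ∈ Governance.
(5) (exactly one): Kiri ∉ Strategy.
Suppose Beck ∈ Governance: no assignment then satisfies all the clues, so Beck ∉ Governance.

Governance = {Kiri, Pita}; Strategy = {Pita, Quill}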